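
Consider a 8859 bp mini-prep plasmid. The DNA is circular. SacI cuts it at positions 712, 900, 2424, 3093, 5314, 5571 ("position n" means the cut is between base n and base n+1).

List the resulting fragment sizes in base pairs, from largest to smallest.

Circular molecule, 6 cuts → 6 fragments:
  900 − 712 = 188 bp
  2424 − 900 = 1524 bp
  3093 − 2424 = 669 bp
  5314 − 3093 = 2221 bp
  5571 − 5314 = 257 bp
  wrap: 8859 − 5571 + 712 = 4000 bp
Sorted largest to smallest: 4000, 2221, 1524, 669, 257, 188 bp.

4000, 2221, 1524, 669, 257, 188 bp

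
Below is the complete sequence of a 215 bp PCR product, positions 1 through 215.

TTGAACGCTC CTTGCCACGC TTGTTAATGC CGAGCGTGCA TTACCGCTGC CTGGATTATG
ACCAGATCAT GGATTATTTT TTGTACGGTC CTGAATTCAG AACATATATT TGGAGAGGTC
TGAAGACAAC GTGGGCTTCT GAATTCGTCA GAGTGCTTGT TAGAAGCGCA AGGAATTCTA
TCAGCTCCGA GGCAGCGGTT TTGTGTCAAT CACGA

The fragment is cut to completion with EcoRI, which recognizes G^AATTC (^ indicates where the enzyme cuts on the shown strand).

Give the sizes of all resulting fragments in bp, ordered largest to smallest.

93, 48, 42, 32 bp

EcoRI sites (GAATTC) start at positions 93, 141, 173.
EcoRI cuts after the first base of each site, so after positions 93, 141, 173.
Linear molecule, 3 cuts → 4 fragments:
  1–93 → 93 bp
  94–141 → 48 bp
  142–173 → 32 bp
  174–215 → 42 bp
Sorted largest to smallest: 93, 48, 42, 32 bp.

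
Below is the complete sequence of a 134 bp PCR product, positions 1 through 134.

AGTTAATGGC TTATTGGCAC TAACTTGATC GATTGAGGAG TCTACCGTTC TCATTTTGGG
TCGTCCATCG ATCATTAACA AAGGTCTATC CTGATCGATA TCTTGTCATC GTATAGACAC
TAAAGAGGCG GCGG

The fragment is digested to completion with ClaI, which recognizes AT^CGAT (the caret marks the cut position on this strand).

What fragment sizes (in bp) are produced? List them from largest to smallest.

ClaI sites (ATCGAT) start at positions 28, 67, 94.
ClaI cuts after base 2 of each site, so after positions 29, 68, 95.
Linear molecule, 3 cuts → 4 fragments:
  1–29 → 29 bp
  30–68 → 39 bp
  69–95 → 27 bp
  96–134 → 39 bp
Sorted largest to smallest: 39, 39, 29, 27 bp.

39, 39, 29, 27 bp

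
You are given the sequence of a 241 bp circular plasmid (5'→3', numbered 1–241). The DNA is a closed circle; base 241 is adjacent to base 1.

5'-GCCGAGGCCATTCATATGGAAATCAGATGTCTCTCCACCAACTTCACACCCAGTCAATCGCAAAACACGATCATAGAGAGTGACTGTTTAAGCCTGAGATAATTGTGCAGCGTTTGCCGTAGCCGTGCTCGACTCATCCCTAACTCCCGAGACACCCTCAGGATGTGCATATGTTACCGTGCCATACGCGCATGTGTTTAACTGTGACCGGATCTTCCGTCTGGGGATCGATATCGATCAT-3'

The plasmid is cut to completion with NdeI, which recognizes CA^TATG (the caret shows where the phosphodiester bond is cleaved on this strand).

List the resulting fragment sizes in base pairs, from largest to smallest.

155, 86 bp

NdeI sites (CATATG) start at positions 13, 168.
NdeI cuts after base 2 of each site, so after positions 14, 169.
Circular molecule, 2 cuts → 2 fragments:
  15–169 → 155 bp
  170–241 then 1–14 → 72 + 14 = 86 bp
Sorted largest to smallest: 155, 86 bp.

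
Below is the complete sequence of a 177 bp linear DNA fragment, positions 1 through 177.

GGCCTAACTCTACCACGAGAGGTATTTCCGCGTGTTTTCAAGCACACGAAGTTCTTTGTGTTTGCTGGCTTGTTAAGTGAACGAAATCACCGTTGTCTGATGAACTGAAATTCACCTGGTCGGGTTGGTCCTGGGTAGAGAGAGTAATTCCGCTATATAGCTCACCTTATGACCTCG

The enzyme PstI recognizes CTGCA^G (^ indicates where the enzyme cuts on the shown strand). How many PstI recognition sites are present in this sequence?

0

No occurrence of CTGCAG is present in the sequence.
PstI does not cut: 0 sites.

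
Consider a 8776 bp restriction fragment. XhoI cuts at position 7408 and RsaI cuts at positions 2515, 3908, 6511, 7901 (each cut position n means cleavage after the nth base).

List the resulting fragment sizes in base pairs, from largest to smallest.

Combined cut positions (sorted): 2515, 3908, 6511, 7408, 7901.
Linear molecule, 5 cuts → 6 fragments:
  2515 − 0 = 2515 bp
  3908 − 2515 = 1393 bp
  6511 − 3908 = 2603 bp
  7408 − 6511 = 897 bp
  7901 − 7408 = 493 bp
  8776 − 7901 = 875 bp
Sorted largest to smallest: 2603, 2515, 1393, 897, 875, 493 bp.

2603, 2515, 1393, 897, 875, 493 bp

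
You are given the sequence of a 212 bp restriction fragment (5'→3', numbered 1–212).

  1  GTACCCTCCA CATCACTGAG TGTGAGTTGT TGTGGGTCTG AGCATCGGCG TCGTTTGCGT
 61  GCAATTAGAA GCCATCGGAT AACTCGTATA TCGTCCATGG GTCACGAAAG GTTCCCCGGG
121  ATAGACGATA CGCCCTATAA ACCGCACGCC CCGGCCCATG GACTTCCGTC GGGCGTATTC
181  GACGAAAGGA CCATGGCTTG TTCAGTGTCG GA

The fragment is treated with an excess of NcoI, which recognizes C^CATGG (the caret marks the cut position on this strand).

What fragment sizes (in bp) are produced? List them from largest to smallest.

95, 61, 35, 21 bp

NcoI sites (CCATGG) start at positions 95, 156, 191.
NcoI cuts after the first base of each site, so after positions 95, 156, 191.
Linear molecule, 3 cuts → 4 fragments:
  1–95 → 95 bp
  96–156 → 61 bp
  157–191 → 35 bp
  192–212 → 21 bp
Sorted largest to smallest: 95, 61, 35, 21 bp.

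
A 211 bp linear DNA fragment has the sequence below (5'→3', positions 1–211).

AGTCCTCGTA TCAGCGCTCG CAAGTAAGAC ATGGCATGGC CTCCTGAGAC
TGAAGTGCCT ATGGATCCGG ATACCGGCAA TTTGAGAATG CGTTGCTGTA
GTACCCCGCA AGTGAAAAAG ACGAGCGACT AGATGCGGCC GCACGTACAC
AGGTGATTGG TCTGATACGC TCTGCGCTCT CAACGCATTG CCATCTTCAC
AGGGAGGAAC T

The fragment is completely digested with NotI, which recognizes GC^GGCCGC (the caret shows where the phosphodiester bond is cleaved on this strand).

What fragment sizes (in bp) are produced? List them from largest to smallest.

136, 75 bp

The NotI site (GCGGCCGC) starts at position 135.
NotI cuts after base 2 of each site, so after position 136.
Linear molecule, 1 cut → 2 fragments:
  1–136 → 136 bp
  137–211 → 75 bp
Sorted largest to smallest: 136, 75 bp.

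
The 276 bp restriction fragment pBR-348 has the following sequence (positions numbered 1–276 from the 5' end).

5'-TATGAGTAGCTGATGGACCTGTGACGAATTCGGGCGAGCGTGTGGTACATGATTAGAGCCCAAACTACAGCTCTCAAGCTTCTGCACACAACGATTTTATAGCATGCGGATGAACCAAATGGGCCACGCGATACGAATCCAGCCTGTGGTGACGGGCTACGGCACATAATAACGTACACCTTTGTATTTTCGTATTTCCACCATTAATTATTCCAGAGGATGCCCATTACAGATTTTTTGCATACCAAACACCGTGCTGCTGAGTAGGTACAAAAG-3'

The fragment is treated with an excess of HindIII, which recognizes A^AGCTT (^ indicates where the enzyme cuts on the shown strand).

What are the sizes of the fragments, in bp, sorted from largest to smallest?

The HindIII site (AAGCTT) starts at position 76.
HindIII cuts after the first base of each site, so after position 76.
Linear molecule, 1 cut → 2 fragments:
  1–76 → 76 bp
  77–276 → 200 bp
Sorted largest to smallest: 200, 76 bp.

200, 76 bp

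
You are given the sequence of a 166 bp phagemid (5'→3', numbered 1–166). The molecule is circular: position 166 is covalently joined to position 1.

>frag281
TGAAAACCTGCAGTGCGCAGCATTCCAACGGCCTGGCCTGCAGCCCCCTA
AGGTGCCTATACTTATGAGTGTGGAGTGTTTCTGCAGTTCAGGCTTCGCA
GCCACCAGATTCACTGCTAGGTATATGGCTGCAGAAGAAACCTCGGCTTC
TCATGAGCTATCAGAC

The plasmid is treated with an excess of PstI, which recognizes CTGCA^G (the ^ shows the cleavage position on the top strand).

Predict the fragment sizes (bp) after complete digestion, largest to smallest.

47, 45, 44, 30 bp

PstI sites (CTGCAG) start at positions 8, 38, 82, 129.
PstI cuts after base 5 of each site (before the last base), so after positions 12, 42, 86, 133.
Circular molecule, 4 cuts → 4 fragments:
  13–42 → 30 bp
  43–86 → 44 bp
  87–133 → 47 bp
  134–166 then 1–12 → 33 + 12 = 45 bp
Sorted largest to smallest: 47, 45, 44, 30 bp.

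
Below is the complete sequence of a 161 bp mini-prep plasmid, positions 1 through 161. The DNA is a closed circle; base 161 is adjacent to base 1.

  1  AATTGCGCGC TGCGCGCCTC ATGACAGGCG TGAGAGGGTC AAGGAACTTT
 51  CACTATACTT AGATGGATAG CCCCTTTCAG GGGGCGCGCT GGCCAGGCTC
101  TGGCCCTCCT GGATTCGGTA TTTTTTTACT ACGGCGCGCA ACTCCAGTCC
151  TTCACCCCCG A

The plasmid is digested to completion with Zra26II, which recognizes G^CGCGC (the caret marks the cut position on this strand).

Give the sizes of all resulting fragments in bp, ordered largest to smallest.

Zra26II sites (GCGCGC) start at positions 5, 12, 84, 134.
Zra26II cuts after the first base of each site, so after positions 5, 12, 84, 134.
Circular molecule, 4 cuts → 4 fragments:
  6–12 → 7 bp
  13–84 → 72 bp
  85–134 → 50 bp
  135–161 then 1–5 → 27 + 5 = 32 bp
Sorted largest to smallest: 72, 50, 32, 7 bp.

72, 50, 32, 7 bp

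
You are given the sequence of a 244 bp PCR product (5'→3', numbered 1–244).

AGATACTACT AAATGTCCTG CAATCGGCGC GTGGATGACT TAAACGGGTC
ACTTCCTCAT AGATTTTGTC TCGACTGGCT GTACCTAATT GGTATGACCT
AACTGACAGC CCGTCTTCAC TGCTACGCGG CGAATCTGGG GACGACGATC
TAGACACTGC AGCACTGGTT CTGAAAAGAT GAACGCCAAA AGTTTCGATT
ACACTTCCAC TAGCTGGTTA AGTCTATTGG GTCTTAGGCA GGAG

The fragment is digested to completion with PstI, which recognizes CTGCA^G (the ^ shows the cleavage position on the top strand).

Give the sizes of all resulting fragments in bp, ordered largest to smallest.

The PstI site (CTGCAG) starts at position 157.
PstI cuts after base 5 of each site (before the last base), so after position 161.
Linear molecule, 1 cut → 2 fragments:
  1–161 → 161 bp
  162–244 → 83 bp
Sorted largest to smallest: 161, 83 bp.

161, 83 bp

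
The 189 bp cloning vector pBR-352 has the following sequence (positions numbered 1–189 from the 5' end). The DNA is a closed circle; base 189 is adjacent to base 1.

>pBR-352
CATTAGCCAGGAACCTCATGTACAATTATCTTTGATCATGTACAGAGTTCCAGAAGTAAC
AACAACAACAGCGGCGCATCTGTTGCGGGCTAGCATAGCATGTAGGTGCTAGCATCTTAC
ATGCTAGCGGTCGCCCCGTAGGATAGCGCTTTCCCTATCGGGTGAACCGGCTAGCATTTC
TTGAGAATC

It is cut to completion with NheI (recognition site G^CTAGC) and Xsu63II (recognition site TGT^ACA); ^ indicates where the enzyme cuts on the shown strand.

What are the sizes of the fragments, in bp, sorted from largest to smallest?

NheI sites (GCTAGC) start at positions 89, 108, 123, 170.
NheI cuts after the first base of each site, so after positions 89, 108, 123, 170.
Xsu63II sites (TGTACA) start at positions 19, 39.
Xsu63II cuts after base 3 of each site, so after positions 21, 41.
Combined cut positions: 21, 41, 89, 108, 123, 170.
Circular molecule, 6 cuts → 6 fragments:
  22–41 → 20 bp
  42–89 → 48 bp
  90–108 → 19 bp
  109–123 → 15 bp
  124–170 → 47 bp
  171–189 then 1–21 → 19 + 21 = 40 bp
Sorted largest to smallest: 48, 47, 40, 20, 19, 15 bp.

48, 47, 40, 20, 19, 15 bp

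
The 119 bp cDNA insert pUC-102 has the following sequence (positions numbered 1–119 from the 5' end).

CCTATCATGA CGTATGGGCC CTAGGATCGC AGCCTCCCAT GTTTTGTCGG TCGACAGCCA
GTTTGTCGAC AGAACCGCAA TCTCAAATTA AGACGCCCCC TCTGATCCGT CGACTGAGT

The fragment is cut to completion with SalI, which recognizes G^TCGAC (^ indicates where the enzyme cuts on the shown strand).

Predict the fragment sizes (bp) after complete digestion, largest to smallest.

50, 44, 15, 10 bp

SalI sites (GTCGAC) start at positions 50, 65, 109.
SalI cuts after the first base of each site, so after positions 50, 65, 109.
Linear molecule, 3 cuts → 4 fragments:
  1–50 → 50 bp
  51–65 → 15 bp
  66–109 → 44 bp
  110–119 → 10 bp
Sorted largest to smallest: 50, 44, 15, 10 bp.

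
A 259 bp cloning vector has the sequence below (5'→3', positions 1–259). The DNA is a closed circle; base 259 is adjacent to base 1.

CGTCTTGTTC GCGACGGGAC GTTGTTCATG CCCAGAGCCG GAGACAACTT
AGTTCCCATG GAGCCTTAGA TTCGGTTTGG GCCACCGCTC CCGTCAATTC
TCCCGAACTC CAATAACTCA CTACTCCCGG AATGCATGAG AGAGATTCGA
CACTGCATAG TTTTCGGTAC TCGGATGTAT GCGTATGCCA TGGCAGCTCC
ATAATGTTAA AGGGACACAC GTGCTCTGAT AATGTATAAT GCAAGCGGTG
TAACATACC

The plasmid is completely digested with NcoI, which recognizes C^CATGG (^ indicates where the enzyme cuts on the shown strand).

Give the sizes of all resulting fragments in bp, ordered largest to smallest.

NcoI sites (CCATGG) start at positions 56, 188.
NcoI cuts after the first base of each site, so after positions 56, 188.
Circular molecule, 2 cuts → 2 fragments:
  57–188 → 132 bp
  189–259 then 1–56 → 71 + 56 = 127 bp
Sorted largest to smallest: 132, 127 bp.

132, 127 bp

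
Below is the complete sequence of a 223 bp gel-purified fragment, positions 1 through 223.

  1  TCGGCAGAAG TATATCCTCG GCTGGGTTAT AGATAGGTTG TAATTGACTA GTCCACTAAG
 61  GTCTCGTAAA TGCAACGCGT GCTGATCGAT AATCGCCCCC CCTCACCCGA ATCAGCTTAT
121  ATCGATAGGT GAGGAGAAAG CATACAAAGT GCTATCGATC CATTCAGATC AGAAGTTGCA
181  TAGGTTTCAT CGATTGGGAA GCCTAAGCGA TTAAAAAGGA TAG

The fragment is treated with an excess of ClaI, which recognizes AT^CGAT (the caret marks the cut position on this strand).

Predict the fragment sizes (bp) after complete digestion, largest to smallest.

86, 36, 35, 33, 33 bp

ClaI sites (ATCGAT) start at positions 85, 121, 154, 189.
ClaI cuts after base 2 of each site, so after positions 86, 122, 155, 190.
Linear molecule, 4 cuts → 5 fragments:
  1–86 → 86 bp
  87–122 → 36 bp
  123–155 → 33 bp
  156–190 → 35 bp
  191–223 → 33 bp
Sorted largest to smallest: 86, 36, 35, 33, 33 bp.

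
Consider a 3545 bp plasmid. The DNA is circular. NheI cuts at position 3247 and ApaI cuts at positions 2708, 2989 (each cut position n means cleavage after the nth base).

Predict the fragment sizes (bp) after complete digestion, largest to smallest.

Combined cut positions (sorted): 2708, 2989, 3247.
Circular molecule, 3 cuts → 3 fragments:
  2989 − 2708 = 281 bp
  3247 − 2989 = 258 bp
  wrap: 3545 − 3247 + 2708 = 3006 bp
Sorted largest to smallest: 3006, 281, 258 bp.

3006, 281, 258 bp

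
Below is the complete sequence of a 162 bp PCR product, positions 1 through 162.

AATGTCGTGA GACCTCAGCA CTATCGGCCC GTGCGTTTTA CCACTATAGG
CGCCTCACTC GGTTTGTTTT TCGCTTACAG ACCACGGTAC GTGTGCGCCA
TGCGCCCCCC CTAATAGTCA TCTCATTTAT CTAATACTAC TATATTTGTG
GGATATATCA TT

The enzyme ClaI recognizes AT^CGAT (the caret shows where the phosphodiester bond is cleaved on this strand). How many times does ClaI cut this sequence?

No occurrence of ATCGAT is present in the sequence.
ClaI does not cut: 0 sites.

0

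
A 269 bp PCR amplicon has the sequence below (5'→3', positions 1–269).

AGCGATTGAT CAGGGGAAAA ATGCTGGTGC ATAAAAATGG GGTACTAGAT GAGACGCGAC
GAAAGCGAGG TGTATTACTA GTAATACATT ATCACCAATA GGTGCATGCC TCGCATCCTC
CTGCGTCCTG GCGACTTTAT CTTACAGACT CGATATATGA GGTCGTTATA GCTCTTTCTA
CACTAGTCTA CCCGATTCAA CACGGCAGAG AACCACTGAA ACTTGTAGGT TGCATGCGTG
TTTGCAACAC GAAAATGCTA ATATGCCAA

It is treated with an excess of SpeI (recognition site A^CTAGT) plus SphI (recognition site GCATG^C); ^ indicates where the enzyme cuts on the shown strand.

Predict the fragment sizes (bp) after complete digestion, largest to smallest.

77, 74, 54, 33, 31 bp

SpeI sites (ACTAGT) start at positions 77, 182.
SpeI cuts after the first base of each site, so after positions 77, 182.
SphI sites (GCATGC) start at positions 104, 232.
SphI cuts after base 5 of each site (before the last base), so after positions 108, 236.
Combined cut positions: 77, 108, 182, 236.
Linear molecule, 4 cuts → 5 fragments:
  1–77 → 77 bp
  78–108 → 31 bp
  109–182 → 74 bp
  183–236 → 54 bp
  237–269 → 33 bp
Sorted largest to smallest: 77, 74, 54, 33, 31 bp.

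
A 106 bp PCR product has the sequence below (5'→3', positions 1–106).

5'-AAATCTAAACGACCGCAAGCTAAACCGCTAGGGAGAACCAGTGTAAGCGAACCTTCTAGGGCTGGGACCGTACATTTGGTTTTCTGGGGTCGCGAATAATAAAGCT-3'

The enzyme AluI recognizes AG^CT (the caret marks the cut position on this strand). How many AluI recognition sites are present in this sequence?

2

AGCT occurs starting at positions 18, 103.
AluI cuts at 2 sites.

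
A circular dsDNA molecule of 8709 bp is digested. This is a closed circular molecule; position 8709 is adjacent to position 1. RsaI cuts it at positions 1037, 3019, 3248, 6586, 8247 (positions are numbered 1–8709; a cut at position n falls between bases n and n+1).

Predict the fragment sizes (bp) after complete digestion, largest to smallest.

Circular molecule, 5 cuts → 5 fragments:
  3019 − 1037 = 1982 bp
  3248 − 3019 = 229 bp
  6586 − 3248 = 3338 bp
  8247 − 6586 = 1661 bp
  wrap: 8709 − 8247 + 1037 = 1499 bp
Sorted largest to smallest: 3338, 1982, 1661, 1499, 229 bp.

3338, 1982, 1661, 1499, 229 bp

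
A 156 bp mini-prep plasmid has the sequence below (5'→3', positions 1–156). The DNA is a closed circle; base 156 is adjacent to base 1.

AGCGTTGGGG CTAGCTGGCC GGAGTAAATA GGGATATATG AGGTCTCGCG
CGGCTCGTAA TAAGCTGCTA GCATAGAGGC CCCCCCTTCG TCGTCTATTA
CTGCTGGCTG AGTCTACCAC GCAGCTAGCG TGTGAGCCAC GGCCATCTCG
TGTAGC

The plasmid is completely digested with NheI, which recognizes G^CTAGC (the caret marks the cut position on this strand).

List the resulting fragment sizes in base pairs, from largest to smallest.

57, 57, 42 bp

NheI sites (GCTAGC) start at positions 10, 67, 124.
NheI cuts after the first base of each site, so after positions 10, 67, 124.
Circular molecule, 3 cuts → 3 fragments:
  11–67 → 57 bp
  68–124 → 57 bp
  125–156 then 1–10 → 32 + 10 = 42 bp
Sorted largest to smallest: 57, 57, 42 bp.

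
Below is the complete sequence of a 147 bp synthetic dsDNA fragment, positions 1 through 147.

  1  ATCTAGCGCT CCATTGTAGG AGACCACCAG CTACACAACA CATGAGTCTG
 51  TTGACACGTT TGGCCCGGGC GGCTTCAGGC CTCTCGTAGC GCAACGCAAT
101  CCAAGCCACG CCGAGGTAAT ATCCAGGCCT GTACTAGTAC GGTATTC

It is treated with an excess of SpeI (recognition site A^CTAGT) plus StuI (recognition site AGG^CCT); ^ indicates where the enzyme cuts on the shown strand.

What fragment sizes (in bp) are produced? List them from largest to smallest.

The SpeI site (ACTAGT) starts at position 133.
SpeI cuts after the first base of each site, so after position 133.
StuI sites (AGGCCT) start at positions 77, 125.
StuI cuts after base 3 of each site, so after positions 79, 127.
Combined cut positions: 79, 127, 133.
Linear molecule, 3 cuts → 4 fragments:
  1–79 → 79 bp
  80–127 → 48 bp
  128–133 → 6 bp
  134–147 → 14 bp
Sorted largest to smallest: 79, 48, 14, 6 bp.

79, 48, 14, 6 bp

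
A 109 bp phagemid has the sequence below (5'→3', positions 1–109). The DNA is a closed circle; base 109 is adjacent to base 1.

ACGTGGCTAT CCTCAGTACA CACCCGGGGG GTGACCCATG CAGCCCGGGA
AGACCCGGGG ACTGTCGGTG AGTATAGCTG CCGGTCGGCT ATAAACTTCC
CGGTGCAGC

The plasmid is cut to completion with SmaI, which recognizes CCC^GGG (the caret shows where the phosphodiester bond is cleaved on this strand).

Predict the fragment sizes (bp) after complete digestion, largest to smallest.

78, 21, 10 bp

SmaI sites (CCCGGG) start at positions 23, 44, 54.
SmaI cuts after base 3 of each site, so after positions 25, 46, 56.
Circular molecule, 3 cuts → 3 fragments:
  26–46 → 21 bp
  47–56 → 10 bp
  57–109 then 1–25 → 53 + 25 = 78 bp
Sorted largest to smallest: 78, 21, 10 bp.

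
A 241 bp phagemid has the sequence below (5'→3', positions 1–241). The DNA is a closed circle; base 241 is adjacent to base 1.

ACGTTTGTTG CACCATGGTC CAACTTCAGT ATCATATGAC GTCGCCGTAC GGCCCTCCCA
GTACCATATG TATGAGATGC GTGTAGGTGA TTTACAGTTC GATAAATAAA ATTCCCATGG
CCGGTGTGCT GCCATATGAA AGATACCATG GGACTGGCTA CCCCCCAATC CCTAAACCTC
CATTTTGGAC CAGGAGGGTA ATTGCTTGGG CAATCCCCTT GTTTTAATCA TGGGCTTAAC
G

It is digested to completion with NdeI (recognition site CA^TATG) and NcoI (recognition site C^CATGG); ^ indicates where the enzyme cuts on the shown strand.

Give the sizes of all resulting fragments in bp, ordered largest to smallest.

NdeI sites (CATATG) start at positions 33, 65, 133.
NdeI cuts after base 2 of each site, so after positions 34, 66, 134.
NcoI sites (CCATGG) start at positions 13, 115, 146.
NcoI cuts after the first base of each site, so after positions 13, 115, 146.
Combined cut positions: 13, 34, 66, 115, 134, 146.
Circular molecule, 6 cuts → 6 fragments:
  14–34 → 21 bp
  35–66 → 32 bp
  67–115 → 49 bp
  116–134 → 19 bp
  135–146 → 12 bp
  147–241 then 1–13 → 95 + 13 = 108 bp
Sorted largest to smallest: 108, 49, 32, 21, 19, 12 bp.

108, 49, 32, 21, 19, 12 bp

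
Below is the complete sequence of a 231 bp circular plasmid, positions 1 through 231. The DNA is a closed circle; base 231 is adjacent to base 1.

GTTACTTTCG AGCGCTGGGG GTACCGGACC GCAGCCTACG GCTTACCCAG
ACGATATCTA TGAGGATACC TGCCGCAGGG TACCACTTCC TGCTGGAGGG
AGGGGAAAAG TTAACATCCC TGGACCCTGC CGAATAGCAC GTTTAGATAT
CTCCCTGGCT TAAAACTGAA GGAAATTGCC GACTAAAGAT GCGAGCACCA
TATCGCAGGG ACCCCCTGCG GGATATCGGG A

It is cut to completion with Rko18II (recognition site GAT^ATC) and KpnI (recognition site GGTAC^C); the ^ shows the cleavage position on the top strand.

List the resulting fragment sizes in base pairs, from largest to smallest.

Rko18II sites (GATATC) start at positions 53, 146, 222.
Rko18II cuts after base 3 of each site, so after positions 55, 148, 224.
KpnI sites (GGTACC) start at positions 20, 79.
KpnI cuts after base 5 of each site (before the last base), so after positions 24, 83.
Combined cut positions: 24, 55, 83, 148, 224.
Circular molecule, 5 cuts → 5 fragments:
  25–55 → 31 bp
  56–83 → 28 bp
  84–148 → 65 bp
  149–224 → 76 bp
  225–231 then 1–24 → 7 + 24 = 31 bp
Sorted largest to smallest: 76, 65, 31, 31, 28 bp.

76, 65, 31, 31, 28 bp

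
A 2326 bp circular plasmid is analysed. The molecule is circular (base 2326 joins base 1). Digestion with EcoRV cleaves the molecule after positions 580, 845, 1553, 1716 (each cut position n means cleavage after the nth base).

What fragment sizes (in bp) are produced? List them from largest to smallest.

1190, 708, 265, 163 bp

Circular molecule, 4 cuts → 4 fragments:
  845 − 580 = 265 bp
  1553 − 845 = 708 bp
  1716 − 1553 = 163 bp
  wrap: 2326 − 1716 + 580 = 1190 bp
Sorted largest to smallest: 1190, 708, 265, 163 bp.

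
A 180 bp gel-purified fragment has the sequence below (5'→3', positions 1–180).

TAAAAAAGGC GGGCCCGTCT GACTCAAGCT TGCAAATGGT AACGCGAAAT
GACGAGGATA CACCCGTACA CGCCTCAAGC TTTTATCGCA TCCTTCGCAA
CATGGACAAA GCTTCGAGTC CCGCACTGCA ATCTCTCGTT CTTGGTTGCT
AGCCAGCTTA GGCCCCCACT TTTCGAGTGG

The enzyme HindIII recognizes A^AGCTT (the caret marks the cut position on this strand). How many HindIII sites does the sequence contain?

AAGCTT occurs starting at positions 26, 77, 109.
HindIII cuts at 3 sites.

3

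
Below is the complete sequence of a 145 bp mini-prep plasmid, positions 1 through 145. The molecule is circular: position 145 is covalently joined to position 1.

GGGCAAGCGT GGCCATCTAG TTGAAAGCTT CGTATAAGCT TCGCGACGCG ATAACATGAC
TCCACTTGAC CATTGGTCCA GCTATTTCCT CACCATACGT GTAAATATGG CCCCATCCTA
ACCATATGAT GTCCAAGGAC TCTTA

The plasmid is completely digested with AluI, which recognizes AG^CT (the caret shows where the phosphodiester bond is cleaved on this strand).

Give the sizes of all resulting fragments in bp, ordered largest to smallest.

91, 43, 11 bp

AluI sites (AGCT) start at positions 26, 37, 80.
AluI cuts after base 2 of each site, so after positions 27, 38, 81.
Circular molecule, 3 cuts → 3 fragments:
  28–38 → 11 bp
  39–81 → 43 bp
  82–145 then 1–27 → 64 + 27 = 91 bp
Sorted largest to smallest: 91, 43, 11 bp.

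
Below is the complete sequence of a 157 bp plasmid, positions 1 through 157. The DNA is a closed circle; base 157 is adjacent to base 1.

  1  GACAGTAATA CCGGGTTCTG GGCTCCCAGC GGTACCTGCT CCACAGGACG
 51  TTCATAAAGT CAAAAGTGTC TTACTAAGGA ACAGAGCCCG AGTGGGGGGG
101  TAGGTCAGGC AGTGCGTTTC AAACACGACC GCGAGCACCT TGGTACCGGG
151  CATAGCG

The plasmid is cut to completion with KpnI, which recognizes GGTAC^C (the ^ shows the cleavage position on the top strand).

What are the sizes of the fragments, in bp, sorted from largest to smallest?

111, 46 bp

KpnI sites (GGTACC) start at positions 31, 142.
KpnI cuts after base 5 of each site (before the last base), so after positions 35, 146.
Circular molecule, 2 cuts → 2 fragments:
  36–146 → 111 bp
  147–157 then 1–35 → 11 + 35 = 46 bp
Sorted largest to smallest: 111, 46 bp.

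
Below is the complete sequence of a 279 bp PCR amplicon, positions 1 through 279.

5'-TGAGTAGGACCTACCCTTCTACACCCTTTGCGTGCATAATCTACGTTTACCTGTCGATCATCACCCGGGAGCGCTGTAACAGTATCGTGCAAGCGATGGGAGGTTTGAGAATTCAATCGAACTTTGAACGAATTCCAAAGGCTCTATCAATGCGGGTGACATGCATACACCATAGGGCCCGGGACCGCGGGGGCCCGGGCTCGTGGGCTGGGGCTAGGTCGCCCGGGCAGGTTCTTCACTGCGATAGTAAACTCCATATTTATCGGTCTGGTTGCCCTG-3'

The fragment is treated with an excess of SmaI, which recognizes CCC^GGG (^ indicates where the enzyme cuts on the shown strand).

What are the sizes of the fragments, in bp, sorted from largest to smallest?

114, 66, 55, 28, 16 bp

SmaI sites (CCCGGG) start at positions 64, 178, 194, 222.
SmaI cuts after base 3 of each site, so after positions 66, 180, 196, 224.
Linear molecule, 4 cuts → 5 fragments:
  1–66 → 66 bp
  67–180 → 114 bp
  181–196 → 16 bp
  197–224 → 28 bp
  225–279 → 55 bp
Sorted largest to smallest: 114, 66, 55, 28, 16 bp.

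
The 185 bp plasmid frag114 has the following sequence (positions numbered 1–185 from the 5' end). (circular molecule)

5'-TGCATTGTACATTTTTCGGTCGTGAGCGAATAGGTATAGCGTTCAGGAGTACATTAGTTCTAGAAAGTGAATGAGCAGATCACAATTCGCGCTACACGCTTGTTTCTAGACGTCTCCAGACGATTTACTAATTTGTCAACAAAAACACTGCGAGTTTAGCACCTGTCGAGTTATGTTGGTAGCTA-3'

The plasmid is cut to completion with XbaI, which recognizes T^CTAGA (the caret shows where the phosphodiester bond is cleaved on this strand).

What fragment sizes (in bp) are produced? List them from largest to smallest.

XbaI sites (TCTAGA) start at positions 59, 105.
XbaI cuts after the first base of each site, so after positions 59, 105.
Circular molecule, 2 cuts → 2 fragments:
  60–105 → 46 bp
  106–185 then 1–59 → 80 + 59 = 139 bp
Sorted largest to smallest: 139, 46 bp.

139, 46 bp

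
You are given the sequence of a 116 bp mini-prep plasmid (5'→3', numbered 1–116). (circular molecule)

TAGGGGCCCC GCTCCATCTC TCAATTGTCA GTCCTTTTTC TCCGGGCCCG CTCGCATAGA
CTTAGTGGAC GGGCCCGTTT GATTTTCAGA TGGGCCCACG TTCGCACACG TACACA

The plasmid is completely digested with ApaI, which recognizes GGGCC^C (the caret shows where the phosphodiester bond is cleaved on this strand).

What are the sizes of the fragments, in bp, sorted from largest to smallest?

40, 28, 27, 21 bp

ApaI sites (GGGCCC) start at positions 4, 44, 71, 92.
ApaI cuts after base 5 of each site (before the last base), so after positions 8, 48, 75, 96.
Circular molecule, 4 cuts → 4 fragments:
  9–48 → 40 bp
  49–75 → 27 bp
  76–96 → 21 bp
  97–116 then 1–8 → 20 + 8 = 28 bp
Sorted largest to smallest: 40, 28, 27, 21 bp.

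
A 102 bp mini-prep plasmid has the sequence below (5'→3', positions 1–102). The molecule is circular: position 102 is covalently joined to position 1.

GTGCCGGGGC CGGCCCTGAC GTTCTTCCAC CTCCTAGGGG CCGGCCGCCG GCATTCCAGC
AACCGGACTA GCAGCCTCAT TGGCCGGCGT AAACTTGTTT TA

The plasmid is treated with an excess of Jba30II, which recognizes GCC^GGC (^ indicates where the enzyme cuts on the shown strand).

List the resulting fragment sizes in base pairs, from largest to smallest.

Jba30II sites (GCCGGC) start at positions 9, 40, 47, 83.
Jba30II cuts after base 3 of each site, so after positions 11, 42, 49, 85.
Circular molecule, 4 cuts → 4 fragments:
  12–42 → 31 bp
  43–49 → 7 bp
  50–85 → 36 bp
  86–102 then 1–11 → 17 + 11 = 28 bp
Sorted largest to smallest: 36, 31, 28, 7 bp.

36, 31, 28, 7 bp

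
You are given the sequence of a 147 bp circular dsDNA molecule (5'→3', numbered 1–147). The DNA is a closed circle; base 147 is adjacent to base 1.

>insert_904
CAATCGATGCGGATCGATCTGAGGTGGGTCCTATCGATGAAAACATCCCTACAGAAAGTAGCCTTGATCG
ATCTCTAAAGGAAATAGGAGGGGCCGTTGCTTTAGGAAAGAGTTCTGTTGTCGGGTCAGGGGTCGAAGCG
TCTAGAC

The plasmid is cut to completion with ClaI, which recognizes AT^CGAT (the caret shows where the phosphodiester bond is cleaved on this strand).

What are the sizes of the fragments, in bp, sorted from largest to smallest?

83, 34, 20, 10 bp

ClaI sites (ATCGAT) start at positions 3, 13, 33, 67.
ClaI cuts after base 2 of each site, so after positions 4, 14, 34, 68.
Circular molecule, 4 cuts → 4 fragments:
  5–14 → 10 bp
  15–34 → 20 bp
  35–68 → 34 bp
  69–147 then 1–4 → 79 + 4 = 83 bp
Sorted largest to smallest: 83, 34, 20, 10 bp.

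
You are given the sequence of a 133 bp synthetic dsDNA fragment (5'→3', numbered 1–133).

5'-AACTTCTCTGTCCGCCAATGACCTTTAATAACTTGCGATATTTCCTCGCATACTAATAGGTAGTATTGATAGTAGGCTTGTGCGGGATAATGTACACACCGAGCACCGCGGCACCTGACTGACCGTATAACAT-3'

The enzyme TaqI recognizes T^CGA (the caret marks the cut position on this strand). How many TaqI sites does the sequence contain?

0

No occurrence of TCGA is present in the sequence.
TaqI does not cut: 0 sites.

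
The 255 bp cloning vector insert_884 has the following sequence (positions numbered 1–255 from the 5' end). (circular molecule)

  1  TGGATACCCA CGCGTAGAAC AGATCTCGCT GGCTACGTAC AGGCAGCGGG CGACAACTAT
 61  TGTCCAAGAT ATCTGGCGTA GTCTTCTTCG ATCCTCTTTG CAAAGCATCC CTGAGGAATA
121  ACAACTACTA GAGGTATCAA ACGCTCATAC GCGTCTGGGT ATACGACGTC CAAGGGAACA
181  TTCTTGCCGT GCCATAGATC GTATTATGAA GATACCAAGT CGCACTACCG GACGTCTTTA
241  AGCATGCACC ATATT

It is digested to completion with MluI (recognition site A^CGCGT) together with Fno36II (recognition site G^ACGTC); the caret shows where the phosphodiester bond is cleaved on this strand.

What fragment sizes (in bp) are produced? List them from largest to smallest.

139, 66, 34, 16 bp

MluI sites (ACGCGT) start at positions 10, 149.
MluI cuts after the first base of each site, so after positions 10, 149.
Fno36II sites (GACGTC) start at positions 165, 231.
Fno36II cuts after the first base of each site, so after positions 165, 231.
Combined cut positions: 10, 149, 165, 231.
Circular molecule, 4 cuts → 4 fragments:
  11–149 → 139 bp
  150–165 → 16 bp
  166–231 → 66 bp
  232–255 then 1–10 → 24 + 10 = 34 bp
Sorted largest to smallest: 139, 66, 34, 16 bp.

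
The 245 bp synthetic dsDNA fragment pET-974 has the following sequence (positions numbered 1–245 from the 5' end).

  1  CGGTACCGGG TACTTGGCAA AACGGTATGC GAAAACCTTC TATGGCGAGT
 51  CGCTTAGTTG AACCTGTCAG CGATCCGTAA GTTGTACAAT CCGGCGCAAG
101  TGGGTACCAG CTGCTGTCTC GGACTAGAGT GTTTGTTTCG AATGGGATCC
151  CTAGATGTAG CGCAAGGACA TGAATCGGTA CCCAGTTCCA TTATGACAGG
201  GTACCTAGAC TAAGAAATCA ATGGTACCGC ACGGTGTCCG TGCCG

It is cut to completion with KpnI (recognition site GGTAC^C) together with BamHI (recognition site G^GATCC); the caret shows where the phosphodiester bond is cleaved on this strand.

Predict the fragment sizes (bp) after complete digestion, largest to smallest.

KpnI sites (GGTACC) start at positions 2, 103, 177, 200, 223.
KpnI cuts after base 5 of each site (before the last base), so after positions 6, 107, 181, 204, 227.
The BamHI site (GGATCC) starts at position 145.
BamHI cuts after the first base of each site, so after position 145.
Combined cut positions: 6, 107, 145, 181, 204, 227.
Linear molecule, 6 cuts → 7 fragments:
  1–6 → 6 bp
  7–107 → 101 bp
  108–145 → 38 bp
  146–181 → 36 bp
  182–204 → 23 bp
  205–227 → 23 bp
  228–245 → 18 bp
Sorted largest to smallest: 101, 38, 36, 23, 23, 18, 6 bp.

101, 38, 36, 23, 23, 18, 6 bp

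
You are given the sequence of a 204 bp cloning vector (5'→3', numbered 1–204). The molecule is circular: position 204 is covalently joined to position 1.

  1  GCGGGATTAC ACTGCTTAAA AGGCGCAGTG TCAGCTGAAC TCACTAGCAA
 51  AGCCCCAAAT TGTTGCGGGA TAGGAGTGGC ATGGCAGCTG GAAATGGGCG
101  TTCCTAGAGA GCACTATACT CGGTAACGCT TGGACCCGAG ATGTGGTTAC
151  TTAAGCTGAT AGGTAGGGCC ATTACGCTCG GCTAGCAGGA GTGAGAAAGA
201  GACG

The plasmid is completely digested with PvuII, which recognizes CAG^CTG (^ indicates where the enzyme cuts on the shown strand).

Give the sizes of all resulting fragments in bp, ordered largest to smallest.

PvuII sites (CAGCTG) start at positions 32, 85.
PvuII cuts after base 3 of each site, so after positions 34, 87.
Circular molecule, 2 cuts → 2 fragments:
  35–87 → 53 bp
  88–204 then 1–34 → 117 + 34 = 151 bp
Sorted largest to smallest: 151, 53 bp.

151, 53 bp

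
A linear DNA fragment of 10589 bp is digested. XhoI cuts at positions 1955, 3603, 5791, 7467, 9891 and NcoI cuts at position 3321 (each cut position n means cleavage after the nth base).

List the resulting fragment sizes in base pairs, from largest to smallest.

2424, 2188, 1955, 1676, 1366, 698, 282 bp

Combined cut positions (sorted): 1955, 3321, 3603, 5791, 7467, 9891.
Linear molecule, 6 cuts → 7 fragments:
  1955 − 0 = 1955 bp
  3321 − 1955 = 1366 bp
  3603 − 3321 = 282 bp
  5791 − 3603 = 2188 bp
  7467 − 5791 = 1676 bp
  9891 − 7467 = 2424 bp
  10589 − 9891 = 698 bp
Sorted largest to smallest: 2424, 2188, 1955, 1676, 1366, 698, 282 bp.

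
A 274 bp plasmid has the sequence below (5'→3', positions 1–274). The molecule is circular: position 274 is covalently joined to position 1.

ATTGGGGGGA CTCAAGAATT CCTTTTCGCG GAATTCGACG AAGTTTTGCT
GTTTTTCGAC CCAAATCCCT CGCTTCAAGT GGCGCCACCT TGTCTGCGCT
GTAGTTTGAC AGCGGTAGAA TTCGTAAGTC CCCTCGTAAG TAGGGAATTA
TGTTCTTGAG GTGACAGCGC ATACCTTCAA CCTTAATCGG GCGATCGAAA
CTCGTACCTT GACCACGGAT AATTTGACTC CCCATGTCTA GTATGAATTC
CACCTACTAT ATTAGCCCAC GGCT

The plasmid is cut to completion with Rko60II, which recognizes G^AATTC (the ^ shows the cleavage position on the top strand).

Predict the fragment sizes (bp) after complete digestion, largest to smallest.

127, 87, 45, 15 bp

Rko60II sites (GAATTC) start at positions 16, 31, 118, 245.
Rko60II cuts after the first base of each site, so after positions 16, 31, 118, 245.
Circular molecule, 4 cuts → 4 fragments:
  17–31 → 15 bp
  32–118 → 87 bp
  119–245 → 127 bp
  246–274 then 1–16 → 29 + 16 = 45 bp
Sorted largest to smallest: 127, 87, 45, 15 bp.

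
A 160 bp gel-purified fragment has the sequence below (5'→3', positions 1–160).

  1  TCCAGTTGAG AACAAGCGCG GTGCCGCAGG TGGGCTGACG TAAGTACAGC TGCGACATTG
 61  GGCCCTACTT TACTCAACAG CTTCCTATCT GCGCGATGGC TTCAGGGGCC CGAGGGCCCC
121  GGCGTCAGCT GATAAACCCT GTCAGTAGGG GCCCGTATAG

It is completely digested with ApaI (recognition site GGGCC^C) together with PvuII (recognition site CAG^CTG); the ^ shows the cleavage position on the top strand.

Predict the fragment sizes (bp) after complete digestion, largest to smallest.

49, 46, 25, 15, 10, 8, 7 bp

ApaI sites (GGGCCC) start at positions 60, 106, 114, 149.
ApaI cuts after base 5 of each site (before the last base), so after positions 64, 110, 118, 153.
PvuII sites (CAGCTG) start at positions 47, 126.
PvuII cuts after base 3 of each site, so after positions 49, 128.
Combined cut positions: 49, 64, 110, 118, 128, 153.
Linear molecule, 6 cuts → 7 fragments:
  1–49 → 49 bp
  50–64 → 15 bp
  65–110 → 46 bp
  111–118 → 8 bp
  119–128 → 10 bp
  129–153 → 25 bp
  154–160 → 7 bp
Sorted largest to smallest: 49, 46, 25, 15, 10, 8, 7 bp.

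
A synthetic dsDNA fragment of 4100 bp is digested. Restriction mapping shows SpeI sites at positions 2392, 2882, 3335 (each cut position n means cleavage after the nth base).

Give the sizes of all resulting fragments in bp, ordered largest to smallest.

Linear molecule, 3 cuts → 4 fragments:
  2392 − 0 = 2392 bp
  2882 − 2392 = 490 bp
  3335 − 2882 = 453 bp
  4100 − 3335 = 765 bp
Sorted largest to smallest: 2392, 765, 490, 453 bp.

2392, 765, 490, 453 bp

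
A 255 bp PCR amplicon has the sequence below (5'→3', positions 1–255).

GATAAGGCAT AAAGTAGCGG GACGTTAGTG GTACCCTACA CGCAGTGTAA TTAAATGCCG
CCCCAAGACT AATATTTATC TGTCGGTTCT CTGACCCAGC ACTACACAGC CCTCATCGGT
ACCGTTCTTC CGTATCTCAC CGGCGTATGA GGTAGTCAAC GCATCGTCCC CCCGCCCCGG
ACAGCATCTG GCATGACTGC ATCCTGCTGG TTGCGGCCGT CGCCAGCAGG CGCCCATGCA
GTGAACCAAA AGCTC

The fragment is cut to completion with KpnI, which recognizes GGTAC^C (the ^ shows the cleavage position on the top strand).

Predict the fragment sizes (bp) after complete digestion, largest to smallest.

133, 88, 34 bp

KpnI sites (GGTACC) start at positions 30, 118.
KpnI cuts after base 5 of each site (before the last base), so after positions 34, 122.
Linear molecule, 2 cuts → 3 fragments:
  1–34 → 34 bp
  35–122 → 88 bp
  123–255 → 133 bp
Sorted largest to smallest: 133, 88, 34 bp.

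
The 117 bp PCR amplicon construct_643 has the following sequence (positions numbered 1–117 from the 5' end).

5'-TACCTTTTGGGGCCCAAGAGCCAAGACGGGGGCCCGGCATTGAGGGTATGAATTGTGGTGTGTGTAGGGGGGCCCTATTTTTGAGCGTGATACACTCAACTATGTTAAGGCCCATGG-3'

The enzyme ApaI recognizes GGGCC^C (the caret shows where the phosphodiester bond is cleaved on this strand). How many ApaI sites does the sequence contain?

3

GGGCCC occurs starting at positions 10, 30, 70.
ApaI cuts at 3 sites.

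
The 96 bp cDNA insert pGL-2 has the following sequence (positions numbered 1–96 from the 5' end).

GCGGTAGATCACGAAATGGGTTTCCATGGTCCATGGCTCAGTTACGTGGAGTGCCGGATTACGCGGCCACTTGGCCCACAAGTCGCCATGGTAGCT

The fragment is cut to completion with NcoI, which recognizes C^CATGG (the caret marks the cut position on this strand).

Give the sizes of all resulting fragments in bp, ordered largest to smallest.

55, 24, 10, 7 bp

NcoI sites (CCATGG) start at positions 24, 31, 86.
NcoI cuts after the first base of each site, so after positions 24, 31, 86.
Linear molecule, 3 cuts → 4 fragments:
  1–24 → 24 bp
  25–31 → 7 bp
  32–86 → 55 bp
  87–96 → 10 bp
Sorted largest to smallest: 55, 24, 10, 7 bp.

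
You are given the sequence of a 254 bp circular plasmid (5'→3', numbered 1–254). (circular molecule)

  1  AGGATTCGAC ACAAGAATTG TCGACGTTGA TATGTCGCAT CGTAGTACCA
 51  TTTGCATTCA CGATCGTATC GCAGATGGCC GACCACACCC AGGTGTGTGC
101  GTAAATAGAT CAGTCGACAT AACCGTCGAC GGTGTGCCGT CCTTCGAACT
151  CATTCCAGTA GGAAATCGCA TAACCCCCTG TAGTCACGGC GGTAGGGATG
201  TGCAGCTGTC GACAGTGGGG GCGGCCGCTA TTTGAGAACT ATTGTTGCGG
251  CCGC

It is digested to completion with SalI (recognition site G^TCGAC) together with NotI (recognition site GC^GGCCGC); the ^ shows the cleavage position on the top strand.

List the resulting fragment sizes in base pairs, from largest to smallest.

SalI sites (GTCGAC) start at positions 20, 113, 125, 208.
SalI cuts after the first base of each site, so after positions 20, 113, 125, 208.
NotI sites (GCGGCCGC) start at positions 221, 247.
NotI cuts after base 2 of each site, so after positions 222, 248.
Combined cut positions: 20, 113, 125, 208, 222, 248.
Circular molecule, 6 cuts → 6 fragments:
  21–113 → 93 bp
  114–125 → 12 bp
  126–208 → 83 bp
  209–222 → 14 bp
  223–248 → 26 bp
  249–254 then 1–20 → 6 + 20 = 26 bp
Sorted largest to smallest: 93, 83, 26, 26, 14, 12 bp.

93, 83, 26, 26, 14, 12 bp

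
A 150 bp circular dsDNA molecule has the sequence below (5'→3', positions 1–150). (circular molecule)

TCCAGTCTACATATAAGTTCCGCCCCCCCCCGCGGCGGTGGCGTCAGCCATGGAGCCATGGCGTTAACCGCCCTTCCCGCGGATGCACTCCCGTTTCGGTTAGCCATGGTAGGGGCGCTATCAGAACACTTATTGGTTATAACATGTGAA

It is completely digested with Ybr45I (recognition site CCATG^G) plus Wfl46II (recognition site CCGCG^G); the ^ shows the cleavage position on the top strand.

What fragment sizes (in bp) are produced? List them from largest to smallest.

76, 27, 21, 18, 8 bp

Ybr45I sites (CCATGG) start at positions 48, 56, 104.
Ybr45I cuts after base 5 of each site (before the last base), so after positions 52, 60, 108.
Wfl46II sites (CCGCGG) start at positions 30, 77.
Wfl46II cuts after base 5 of each site (before the last base), so after positions 34, 81.
Combined cut positions: 34, 52, 60, 81, 108.
Circular molecule, 5 cuts → 5 fragments:
  35–52 → 18 bp
  53–60 → 8 bp
  61–81 → 21 bp
  82–108 → 27 bp
  109–150 then 1–34 → 42 + 34 = 76 bp
Sorted largest to smallest: 76, 27, 21, 18, 8 bp.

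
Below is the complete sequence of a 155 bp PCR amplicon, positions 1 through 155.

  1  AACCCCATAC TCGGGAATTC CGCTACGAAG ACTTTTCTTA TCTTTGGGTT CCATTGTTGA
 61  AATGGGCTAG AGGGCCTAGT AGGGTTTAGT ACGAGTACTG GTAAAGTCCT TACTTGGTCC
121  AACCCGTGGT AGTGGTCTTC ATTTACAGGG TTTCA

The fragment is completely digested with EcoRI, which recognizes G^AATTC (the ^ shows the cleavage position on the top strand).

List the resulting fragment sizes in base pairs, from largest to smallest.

The EcoRI site (GAATTC) starts at position 15.
EcoRI cuts after the first base of each site, so after position 15.
Linear molecule, 1 cut → 2 fragments:
  1–15 → 15 bp
  16–155 → 140 bp
Sorted largest to smallest: 140, 15 bp.

140, 15 bp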